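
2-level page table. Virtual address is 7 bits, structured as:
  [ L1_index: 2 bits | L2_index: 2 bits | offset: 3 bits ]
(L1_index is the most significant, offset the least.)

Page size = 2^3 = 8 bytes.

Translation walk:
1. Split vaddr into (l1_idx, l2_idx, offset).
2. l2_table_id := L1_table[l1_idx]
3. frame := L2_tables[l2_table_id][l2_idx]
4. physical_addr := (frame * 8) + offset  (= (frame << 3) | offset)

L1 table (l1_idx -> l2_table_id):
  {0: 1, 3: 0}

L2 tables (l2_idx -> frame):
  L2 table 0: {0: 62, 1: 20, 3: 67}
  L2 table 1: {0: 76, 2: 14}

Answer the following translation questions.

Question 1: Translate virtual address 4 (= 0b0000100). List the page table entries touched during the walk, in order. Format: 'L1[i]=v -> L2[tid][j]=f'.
vaddr = 4 = 0b0000100
Split: l1_idx=0, l2_idx=0, offset=4

Answer: L1[0]=1 -> L2[1][0]=76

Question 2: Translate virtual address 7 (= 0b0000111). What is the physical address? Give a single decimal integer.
Answer: 615

Derivation:
vaddr = 7 = 0b0000111
Split: l1_idx=0, l2_idx=0, offset=7
L1[0] = 1
L2[1][0] = 76
paddr = 76 * 8 + 7 = 615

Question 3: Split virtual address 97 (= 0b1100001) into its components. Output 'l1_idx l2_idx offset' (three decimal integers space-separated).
vaddr = 97 = 0b1100001
  top 2 bits -> l1_idx = 3
  next 2 bits -> l2_idx = 0
  bottom 3 bits -> offset = 1

Answer: 3 0 1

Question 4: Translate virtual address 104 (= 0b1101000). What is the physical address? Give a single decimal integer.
vaddr = 104 = 0b1101000
Split: l1_idx=3, l2_idx=1, offset=0
L1[3] = 0
L2[0][1] = 20
paddr = 20 * 8 + 0 = 160

Answer: 160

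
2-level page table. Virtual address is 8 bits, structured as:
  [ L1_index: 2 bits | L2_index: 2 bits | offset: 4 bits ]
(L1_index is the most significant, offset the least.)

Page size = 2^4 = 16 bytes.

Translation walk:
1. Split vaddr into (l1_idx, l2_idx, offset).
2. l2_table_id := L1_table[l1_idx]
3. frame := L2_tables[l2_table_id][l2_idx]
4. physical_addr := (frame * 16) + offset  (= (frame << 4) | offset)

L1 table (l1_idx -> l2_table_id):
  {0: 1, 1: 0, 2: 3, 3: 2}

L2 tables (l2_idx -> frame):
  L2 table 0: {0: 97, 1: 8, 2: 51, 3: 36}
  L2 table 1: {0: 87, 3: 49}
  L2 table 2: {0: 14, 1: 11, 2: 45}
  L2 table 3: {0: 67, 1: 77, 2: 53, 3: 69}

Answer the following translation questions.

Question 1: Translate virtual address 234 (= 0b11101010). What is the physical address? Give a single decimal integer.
Answer: 730

Derivation:
vaddr = 234 = 0b11101010
Split: l1_idx=3, l2_idx=2, offset=10
L1[3] = 2
L2[2][2] = 45
paddr = 45 * 16 + 10 = 730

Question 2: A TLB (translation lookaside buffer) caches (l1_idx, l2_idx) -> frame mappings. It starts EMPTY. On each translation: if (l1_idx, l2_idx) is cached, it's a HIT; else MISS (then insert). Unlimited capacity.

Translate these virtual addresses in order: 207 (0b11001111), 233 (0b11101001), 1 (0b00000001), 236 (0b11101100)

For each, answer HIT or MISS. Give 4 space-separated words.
vaddr=207: (3,0) not in TLB -> MISS, insert
vaddr=233: (3,2) not in TLB -> MISS, insert
vaddr=1: (0,0) not in TLB -> MISS, insert
vaddr=236: (3,2) in TLB -> HIT

Answer: MISS MISS MISS HIT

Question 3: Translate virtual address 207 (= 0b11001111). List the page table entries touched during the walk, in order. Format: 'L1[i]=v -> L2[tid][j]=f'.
Answer: L1[3]=2 -> L2[2][0]=14

Derivation:
vaddr = 207 = 0b11001111
Split: l1_idx=3, l2_idx=0, offset=15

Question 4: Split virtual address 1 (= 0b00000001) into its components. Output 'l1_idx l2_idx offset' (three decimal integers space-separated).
Answer: 0 0 1

Derivation:
vaddr = 1 = 0b00000001
  top 2 bits -> l1_idx = 0
  next 2 bits -> l2_idx = 0
  bottom 4 bits -> offset = 1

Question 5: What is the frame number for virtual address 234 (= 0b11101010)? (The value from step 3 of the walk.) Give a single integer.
vaddr = 234: l1_idx=3, l2_idx=2
L1[3] = 2; L2[2][2] = 45

Answer: 45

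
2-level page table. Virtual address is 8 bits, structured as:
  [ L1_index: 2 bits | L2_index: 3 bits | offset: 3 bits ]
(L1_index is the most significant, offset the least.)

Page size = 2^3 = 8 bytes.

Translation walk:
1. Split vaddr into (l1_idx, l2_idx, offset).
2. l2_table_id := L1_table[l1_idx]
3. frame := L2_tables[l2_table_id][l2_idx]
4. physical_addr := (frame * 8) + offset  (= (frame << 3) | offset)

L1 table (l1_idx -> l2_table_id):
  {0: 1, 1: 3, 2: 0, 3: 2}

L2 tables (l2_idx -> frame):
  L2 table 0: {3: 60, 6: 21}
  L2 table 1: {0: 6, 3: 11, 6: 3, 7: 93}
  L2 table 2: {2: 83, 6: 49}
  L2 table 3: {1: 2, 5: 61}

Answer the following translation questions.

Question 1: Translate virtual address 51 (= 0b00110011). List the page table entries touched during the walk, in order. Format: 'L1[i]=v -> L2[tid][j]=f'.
Answer: L1[0]=1 -> L2[1][6]=3

Derivation:
vaddr = 51 = 0b00110011
Split: l1_idx=0, l2_idx=6, offset=3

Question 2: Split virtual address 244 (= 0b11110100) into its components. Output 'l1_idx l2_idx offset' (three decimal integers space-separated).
Answer: 3 6 4

Derivation:
vaddr = 244 = 0b11110100
  top 2 bits -> l1_idx = 3
  next 3 bits -> l2_idx = 6
  bottom 3 bits -> offset = 4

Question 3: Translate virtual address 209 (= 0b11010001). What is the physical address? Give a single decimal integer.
Answer: 665

Derivation:
vaddr = 209 = 0b11010001
Split: l1_idx=3, l2_idx=2, offset=1
L1[3] = 2
L2[2][2] = 83
paddr = 83 * 8 + 1 = 665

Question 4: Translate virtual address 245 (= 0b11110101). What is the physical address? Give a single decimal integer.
vaddr = 245 = 0b11110101
Split: l1_idx=3, l2_idx=6, offset=5
L1[3] = 2
L2[2][6] = 49
paddr = 49 * 8 + 5 = 397

Answer: 397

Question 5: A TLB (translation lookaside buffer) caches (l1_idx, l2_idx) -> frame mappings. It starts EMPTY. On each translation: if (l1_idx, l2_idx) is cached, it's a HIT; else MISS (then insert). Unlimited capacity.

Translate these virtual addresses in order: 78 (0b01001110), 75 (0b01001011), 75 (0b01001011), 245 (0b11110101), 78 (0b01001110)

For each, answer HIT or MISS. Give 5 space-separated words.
Answer: MISS HIT HIT MISS HIT

Derivation:
vaddr=78: (1,1) not in TLB -> MISS, insert
vaddr=75: (1,1) in TLB -> HIT
vaddr=75: (1,1) in TLB -> HIT
vaddr=245: (3,6) not in TLB -> MISS, insert
vaddr=78: (1,1) in TLB -> HIT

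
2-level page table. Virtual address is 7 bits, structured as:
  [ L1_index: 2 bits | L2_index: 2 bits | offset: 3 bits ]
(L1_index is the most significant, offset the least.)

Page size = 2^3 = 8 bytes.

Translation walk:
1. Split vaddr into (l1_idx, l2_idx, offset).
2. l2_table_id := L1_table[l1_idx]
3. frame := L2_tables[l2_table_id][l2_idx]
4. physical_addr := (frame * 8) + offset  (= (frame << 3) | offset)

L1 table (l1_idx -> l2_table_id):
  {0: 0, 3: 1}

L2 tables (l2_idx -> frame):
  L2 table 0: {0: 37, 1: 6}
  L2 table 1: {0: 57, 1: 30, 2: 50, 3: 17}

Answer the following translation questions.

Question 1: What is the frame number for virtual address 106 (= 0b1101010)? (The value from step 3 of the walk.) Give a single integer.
vaddr = 106: l1_idx=3, l2_idx=1
L1[3] = 1; L2[1][1] = 30

Answer: 30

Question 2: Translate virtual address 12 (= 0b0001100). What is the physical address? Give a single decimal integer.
vaddr = 12 = 0b0001100
Split: l1_idx=0, l2_idx=1, offset=4
L1[0] = 0
L2[0][1] = 6
paddr = 6 * 8 + 4 = 52

Answer: 52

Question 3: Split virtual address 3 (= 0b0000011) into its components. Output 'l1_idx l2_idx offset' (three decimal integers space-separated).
vaddr = 3 = 0b0000011
  top 2 bits -> l1_idx = 0
  next 2 bits -> l2_idx = 0
  bottom 3 bits -> offset = 3

Answer: 0 0 3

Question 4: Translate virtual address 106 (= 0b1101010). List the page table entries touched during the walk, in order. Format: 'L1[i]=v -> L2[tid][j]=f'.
vaddr = 106 = 0b1101010
Split: l1_idx=3, l2_idx=1, offset=2

Answer: L1[3]=1 -> L2[1][1]=30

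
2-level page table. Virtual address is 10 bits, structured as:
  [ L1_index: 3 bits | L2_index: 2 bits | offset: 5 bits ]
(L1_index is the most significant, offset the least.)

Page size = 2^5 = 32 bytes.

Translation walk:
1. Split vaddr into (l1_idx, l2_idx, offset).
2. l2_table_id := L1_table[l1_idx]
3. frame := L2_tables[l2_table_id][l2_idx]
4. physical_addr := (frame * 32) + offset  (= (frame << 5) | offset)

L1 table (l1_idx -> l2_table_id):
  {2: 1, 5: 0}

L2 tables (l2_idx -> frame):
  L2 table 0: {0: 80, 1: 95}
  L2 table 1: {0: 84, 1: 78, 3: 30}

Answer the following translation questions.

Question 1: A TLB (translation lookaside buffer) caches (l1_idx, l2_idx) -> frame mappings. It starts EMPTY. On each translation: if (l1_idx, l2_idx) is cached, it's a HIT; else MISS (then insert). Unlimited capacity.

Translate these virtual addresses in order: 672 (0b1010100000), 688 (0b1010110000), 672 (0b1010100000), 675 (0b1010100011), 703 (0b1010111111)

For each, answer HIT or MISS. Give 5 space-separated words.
Answer: MISS HIT HIT HIT HIT

Derivation:
vaddr=672: (5,1) not in TLB -> MISS, insert
vaddr=688: (5,1) in TLB -> HIT
vaddr=672: (5,1) in TLB -> HIT
vaddr=675: (5,1) in TLB -> HIT
vaddr=703: (5,1) in TLB -> HIT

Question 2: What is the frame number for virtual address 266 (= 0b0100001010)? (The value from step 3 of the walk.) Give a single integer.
Answer: 84

Derivation:
vaddr = 266: l1_idx=2, l2_idx=0
L1[2] = 1; L2[1][0] = 84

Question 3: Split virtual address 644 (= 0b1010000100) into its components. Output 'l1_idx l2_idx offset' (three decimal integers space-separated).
Answer: 5 0 4

Derivation:
vaddr = 644 = 0b1010000100
  top 3 bits -> l1_idx = 5
  next 2 bits -> l2_idx = 0
  bottom 5 bits -> offset = 4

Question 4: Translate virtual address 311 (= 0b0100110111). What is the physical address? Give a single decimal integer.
Answer: 2519

Derivation:
vaddr = 311 = 0b0100110111
Split: l1_idx=2, l2_idx=1, offset=23
L1[2] = 1
L2[1][1] = 78
paddr = 78 * 32 + 23 = 2519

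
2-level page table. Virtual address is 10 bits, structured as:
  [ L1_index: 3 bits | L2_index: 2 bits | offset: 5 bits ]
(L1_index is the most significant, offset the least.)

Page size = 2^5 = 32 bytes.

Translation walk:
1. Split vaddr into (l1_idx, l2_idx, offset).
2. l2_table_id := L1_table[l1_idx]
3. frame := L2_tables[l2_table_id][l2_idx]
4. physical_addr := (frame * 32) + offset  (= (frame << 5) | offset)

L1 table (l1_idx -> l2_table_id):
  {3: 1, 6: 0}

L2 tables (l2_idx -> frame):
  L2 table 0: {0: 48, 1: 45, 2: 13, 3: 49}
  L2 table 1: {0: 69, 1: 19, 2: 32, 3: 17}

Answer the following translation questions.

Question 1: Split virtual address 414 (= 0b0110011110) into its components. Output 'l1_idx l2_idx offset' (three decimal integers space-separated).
vaddr = 414 = 0b0110011110
  top 3 bits -> l1_idx = 3
  next 2 bits -> l2_idx = 0
  bottom 5 bits -> offset = 30

Answer: 3 0 30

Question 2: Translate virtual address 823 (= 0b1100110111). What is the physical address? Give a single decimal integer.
Answer: 1463

Derivation:
vaddr = 823 = 0b1100110111
Split: l1_idx=6, l2_idx=1, offset=23
L1[6] = 0
L2[0][1] = 45
paddr = 45 * 32 + 23 = 1463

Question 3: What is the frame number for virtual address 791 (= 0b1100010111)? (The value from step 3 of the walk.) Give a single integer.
vaddr = 791: l1_idx=6, l2_idx=0
L1[6] = 0; L2[0][0] = 48

Answer: 48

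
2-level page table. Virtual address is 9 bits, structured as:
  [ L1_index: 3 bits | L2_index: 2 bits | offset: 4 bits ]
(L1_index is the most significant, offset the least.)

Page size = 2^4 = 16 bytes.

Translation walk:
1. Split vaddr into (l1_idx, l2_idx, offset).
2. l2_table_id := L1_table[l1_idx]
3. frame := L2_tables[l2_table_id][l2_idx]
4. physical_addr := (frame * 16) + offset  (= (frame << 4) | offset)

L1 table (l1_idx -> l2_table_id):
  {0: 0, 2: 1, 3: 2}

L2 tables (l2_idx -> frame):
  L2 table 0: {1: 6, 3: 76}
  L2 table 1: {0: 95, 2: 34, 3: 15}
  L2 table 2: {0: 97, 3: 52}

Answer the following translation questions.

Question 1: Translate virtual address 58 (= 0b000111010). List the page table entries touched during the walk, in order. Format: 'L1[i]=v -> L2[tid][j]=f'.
Answer: L1[0]=0 -> L2[0][3]=76

Derivation:
vaddr = 58 = 0b000111010
Split: l1_idx=0, l2_idx=3, offset=10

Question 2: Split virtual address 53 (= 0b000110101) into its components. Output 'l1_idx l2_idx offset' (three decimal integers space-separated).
vaddr = 53 = 0b000110101
  top 3 bits -> l1_idx = 0
  next 2 bits -> l2_idx = 3
  bottom 4 bits -> offset = 5

Answer: 0 3 5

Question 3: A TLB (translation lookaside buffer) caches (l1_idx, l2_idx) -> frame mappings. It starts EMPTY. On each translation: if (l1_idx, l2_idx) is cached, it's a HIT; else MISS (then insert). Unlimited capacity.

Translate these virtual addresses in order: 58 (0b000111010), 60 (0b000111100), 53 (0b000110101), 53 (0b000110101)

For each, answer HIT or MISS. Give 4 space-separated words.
vaddr=58: (0,3) not in TLB -> MISS, insert
vaddr=60: (0,3) in TLB -> HIT
vaddr=53: (0,3) in TLB -> HIT
vaddr=53: (0,3) in TLB -> HIT

Answer: MISS HIT HIT HIT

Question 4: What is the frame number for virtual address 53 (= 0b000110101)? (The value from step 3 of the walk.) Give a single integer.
vaddr = 53: l1_idx=0, l2_idx=3
L1[0] = 0; L2[0][3] = 76

Answer: 76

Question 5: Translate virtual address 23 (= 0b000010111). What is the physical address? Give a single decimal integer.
Answer: 103

Derivation:
vaddr = 23 = 0b000010111
Split: l1_idx=0, l2_idx=1, offset=7
L1[0] = 0
L2[0][1] = 6
paddr = 6 * 16 + 7 = 103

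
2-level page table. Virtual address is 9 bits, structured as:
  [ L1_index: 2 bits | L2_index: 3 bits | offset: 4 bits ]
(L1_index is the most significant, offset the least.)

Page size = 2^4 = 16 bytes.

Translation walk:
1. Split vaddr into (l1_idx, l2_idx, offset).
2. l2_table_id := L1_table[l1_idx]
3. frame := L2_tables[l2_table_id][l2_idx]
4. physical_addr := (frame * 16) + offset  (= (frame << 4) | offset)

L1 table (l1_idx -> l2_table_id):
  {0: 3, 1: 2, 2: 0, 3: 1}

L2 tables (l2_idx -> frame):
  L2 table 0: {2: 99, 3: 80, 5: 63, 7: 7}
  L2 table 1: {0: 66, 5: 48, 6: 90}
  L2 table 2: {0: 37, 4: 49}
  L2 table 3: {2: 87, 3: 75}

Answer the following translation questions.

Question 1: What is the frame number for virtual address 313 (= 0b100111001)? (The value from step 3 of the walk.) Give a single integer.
Answer: 80

Derivation:
vaddr = 313: l1_idx=2, l2_idx=3
L1[2] = 0; L2[0][3] = 80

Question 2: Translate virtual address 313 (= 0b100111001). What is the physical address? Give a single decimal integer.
vaddr = 313 = 0b100111001
Split: l1_idx=2, l2_idx=3, offset=9
L1[2] = 0
L2[0][3] = 80
paddr = 80 * 16 + 9 = 1289

Answer: 1289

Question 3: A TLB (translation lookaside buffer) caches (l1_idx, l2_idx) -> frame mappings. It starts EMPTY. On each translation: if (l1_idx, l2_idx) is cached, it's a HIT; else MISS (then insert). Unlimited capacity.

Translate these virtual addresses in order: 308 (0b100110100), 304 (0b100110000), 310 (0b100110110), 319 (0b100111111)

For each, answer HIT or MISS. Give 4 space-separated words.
Answer: MISS HIT HIT HIT

Derivation:
vaddr=308: (2,3) not in TLB -> MISS, insert
vaddr=304: (2,3) in TLB -> HIT
vaddr=310: (2,3) in TLB -> HIT
vaddr=319: (2,3) in TLB -> HIT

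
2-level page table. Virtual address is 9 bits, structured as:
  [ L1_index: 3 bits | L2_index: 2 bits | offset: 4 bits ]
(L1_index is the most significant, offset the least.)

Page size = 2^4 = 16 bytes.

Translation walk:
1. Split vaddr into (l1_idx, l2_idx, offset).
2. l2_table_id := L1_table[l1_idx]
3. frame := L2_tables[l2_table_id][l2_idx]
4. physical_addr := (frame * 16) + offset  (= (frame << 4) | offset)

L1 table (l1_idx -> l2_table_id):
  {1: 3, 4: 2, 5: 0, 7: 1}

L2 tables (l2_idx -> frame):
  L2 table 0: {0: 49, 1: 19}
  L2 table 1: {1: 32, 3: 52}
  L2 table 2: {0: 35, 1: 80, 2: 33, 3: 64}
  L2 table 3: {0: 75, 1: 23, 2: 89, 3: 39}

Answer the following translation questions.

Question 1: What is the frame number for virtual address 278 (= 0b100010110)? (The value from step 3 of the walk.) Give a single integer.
vaddr = 278: l1_idx=4, l2_idx=1
L1[4] = 2; L2[2][1] = 80

Answer: 80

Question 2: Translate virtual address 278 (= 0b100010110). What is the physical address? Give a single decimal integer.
Answer: 1286

Derivation:
vaddr = 278 = 0b100010110
Split: l1_idx=4, l2_idx=1, offset=6
L1[4] = 2
L2[2][1] = 80
paddr = 80 * 16 + 6 = 1286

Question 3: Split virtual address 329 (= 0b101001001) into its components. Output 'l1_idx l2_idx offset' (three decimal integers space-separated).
vaddr = 329 = 0b101001001
  top 3 bits -> l1_idx = 5
  next 2 bits -> l2_idx = 0
  bottom 4 bits -> offset = 9

Answer: 5 0 9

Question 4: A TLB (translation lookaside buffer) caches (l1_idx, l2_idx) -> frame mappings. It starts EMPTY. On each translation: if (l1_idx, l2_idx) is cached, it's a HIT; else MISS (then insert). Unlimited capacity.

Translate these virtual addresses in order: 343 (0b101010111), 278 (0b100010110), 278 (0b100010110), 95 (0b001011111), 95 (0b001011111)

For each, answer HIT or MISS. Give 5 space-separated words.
vaddr=343: (5,1) not in TLB -> MISS, insert
vaddr=278: (4,1) not in TLB -> MISS, insert
vaddr=278: (4,1) in TLB -> HIT
vaddr=95: (1,1) not in TLB -> MISS, insert
vaddr=95: (1,1) in TLB -> HIT

Answer: MISS MISS HIT MISS HIT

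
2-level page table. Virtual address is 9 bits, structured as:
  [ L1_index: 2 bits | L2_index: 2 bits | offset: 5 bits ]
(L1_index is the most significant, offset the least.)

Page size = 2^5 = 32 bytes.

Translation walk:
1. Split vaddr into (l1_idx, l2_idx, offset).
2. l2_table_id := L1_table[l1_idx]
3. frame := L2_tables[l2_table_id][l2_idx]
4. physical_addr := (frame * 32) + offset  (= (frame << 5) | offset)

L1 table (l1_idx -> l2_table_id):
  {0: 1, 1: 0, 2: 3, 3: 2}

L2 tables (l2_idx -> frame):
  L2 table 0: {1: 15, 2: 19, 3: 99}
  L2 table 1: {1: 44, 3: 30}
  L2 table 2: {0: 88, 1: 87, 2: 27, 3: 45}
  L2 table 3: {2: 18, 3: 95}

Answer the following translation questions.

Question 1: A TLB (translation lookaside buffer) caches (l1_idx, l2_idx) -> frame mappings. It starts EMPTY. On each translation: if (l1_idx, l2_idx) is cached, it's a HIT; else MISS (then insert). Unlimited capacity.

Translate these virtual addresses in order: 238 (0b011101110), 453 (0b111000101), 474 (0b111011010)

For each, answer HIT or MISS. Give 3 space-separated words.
Answer: MISS MISS HIT

Derivation:
vaddr=238: (1,3) not in TLB -> MISS, insert
vaddr=453: (3,2) not in TLB -> MISS, insert
vaddr=474: (3,2) in TLB -> HIT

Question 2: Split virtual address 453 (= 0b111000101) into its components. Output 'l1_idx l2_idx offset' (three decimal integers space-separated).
vaddr = 453 = 0b111000101
  top 2 bits -> l1_idx = 3
  next 2 bits -> l2_idx = 2
  bottom 5 bits -> offset = 5

Answer: 3 2 5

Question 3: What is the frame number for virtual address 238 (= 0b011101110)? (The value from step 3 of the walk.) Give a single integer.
vaddr = 238: l1_idx=1, l2_idx=3
L1[1] = 0; L2[0][3] = 99

Answer: 99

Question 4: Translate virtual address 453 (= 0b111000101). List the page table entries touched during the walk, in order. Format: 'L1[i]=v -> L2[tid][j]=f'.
vaddr = 453 = 0b111000101
Split: l1_idx=3, l2_idx=2, offset=5

Answer: L1[3]=2 -> L2[2][2]=27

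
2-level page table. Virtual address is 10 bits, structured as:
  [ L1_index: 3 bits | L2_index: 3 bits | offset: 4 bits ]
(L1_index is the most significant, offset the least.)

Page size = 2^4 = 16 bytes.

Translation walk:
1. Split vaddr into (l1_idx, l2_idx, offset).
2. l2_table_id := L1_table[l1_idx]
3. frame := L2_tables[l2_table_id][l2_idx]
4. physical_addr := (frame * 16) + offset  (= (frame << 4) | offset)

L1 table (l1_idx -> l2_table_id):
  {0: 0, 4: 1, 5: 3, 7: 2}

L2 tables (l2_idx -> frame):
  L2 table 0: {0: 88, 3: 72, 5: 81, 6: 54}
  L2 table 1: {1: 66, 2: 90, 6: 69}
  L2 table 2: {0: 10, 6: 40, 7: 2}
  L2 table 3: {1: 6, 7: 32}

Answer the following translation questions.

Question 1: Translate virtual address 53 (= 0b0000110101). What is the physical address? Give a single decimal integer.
Answer: 1157

Derivation:
vaddr = 53 = 0b0000110101
Split: l1_idx=0, l2_idx=3, offset=5
L1[0] = 0
L2[0][3] = 72
paddr = 72 * 16 + 5 = 1157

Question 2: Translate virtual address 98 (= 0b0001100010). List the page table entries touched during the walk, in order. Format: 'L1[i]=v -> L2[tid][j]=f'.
vaddr = 98 = 0b0001100010
Split: l1_idx=0, l2_idx=6, offset=2

Answer: L1[0]=0 -> L2[0][6]=54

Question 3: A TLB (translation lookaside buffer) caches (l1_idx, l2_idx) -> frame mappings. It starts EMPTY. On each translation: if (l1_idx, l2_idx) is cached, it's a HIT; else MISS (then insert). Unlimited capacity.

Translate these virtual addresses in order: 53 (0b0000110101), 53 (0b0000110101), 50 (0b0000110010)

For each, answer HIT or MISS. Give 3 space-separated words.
Answer: MISS HIT HIT

Derivation:
vaddr=53: (0,3) not in TLB -> MISS, insert
vaddr=53: (0,3) in TLB -> HIT
vaddr=50: (0,3) in TLB -> HIT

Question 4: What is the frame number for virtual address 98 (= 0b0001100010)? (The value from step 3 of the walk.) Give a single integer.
vaddr = 98: l1_idx=0, l2_idx=6
L1[0] = 0; L2[0][6] = 54

Answer: 54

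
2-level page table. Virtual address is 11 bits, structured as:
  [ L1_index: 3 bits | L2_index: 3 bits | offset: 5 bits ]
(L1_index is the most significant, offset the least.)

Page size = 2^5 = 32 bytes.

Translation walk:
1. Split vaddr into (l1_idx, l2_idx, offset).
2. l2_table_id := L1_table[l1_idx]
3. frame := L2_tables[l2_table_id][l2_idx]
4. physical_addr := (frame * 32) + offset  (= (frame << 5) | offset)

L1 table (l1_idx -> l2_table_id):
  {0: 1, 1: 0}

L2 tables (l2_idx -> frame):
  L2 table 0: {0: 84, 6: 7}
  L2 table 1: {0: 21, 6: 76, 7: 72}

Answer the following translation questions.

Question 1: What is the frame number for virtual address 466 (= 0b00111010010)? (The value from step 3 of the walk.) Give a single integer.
vaddr = 466: l1_idx=1, l2_idx=6
L1[1] = 0; L2[0][6] = 7

Answer: 7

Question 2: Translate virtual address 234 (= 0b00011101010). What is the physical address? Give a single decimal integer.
vaddr = 234 = 0b00011101010
Split: l1_idx=0, l2_idx=7, offset=10
L1[0] = 1
L2[1][7] = 72
paddr = 72 * 32 + 10 = 2314

Answer: 2314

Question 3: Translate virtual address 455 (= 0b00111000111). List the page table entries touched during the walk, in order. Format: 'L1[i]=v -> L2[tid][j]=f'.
Answer: L1[1]=0 -> L2[0][6]=7

Derivation:
vaddr = 455 = 0b00111000111
Split: l1_idx=1, l2_idx=6, offset=7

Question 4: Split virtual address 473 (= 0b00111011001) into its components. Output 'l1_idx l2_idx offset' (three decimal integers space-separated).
Answer: 1 6 25

Derivation:
vaddr = 473 = 0b00111011001
  top 3 bits -> l1_idx = 1
  next 3 bits -> l2_idx = 6
  bottom 5 bits -> offset = 25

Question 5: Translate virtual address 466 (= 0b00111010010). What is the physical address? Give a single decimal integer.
vaddr = 466 = 0b00111010010
Split: l1_idx=1, l2_idx=6, offset=18
L1[1] = 0
L2[0][6] = 7
paddr = 7 * 32 + 18 = 242

Answer: 242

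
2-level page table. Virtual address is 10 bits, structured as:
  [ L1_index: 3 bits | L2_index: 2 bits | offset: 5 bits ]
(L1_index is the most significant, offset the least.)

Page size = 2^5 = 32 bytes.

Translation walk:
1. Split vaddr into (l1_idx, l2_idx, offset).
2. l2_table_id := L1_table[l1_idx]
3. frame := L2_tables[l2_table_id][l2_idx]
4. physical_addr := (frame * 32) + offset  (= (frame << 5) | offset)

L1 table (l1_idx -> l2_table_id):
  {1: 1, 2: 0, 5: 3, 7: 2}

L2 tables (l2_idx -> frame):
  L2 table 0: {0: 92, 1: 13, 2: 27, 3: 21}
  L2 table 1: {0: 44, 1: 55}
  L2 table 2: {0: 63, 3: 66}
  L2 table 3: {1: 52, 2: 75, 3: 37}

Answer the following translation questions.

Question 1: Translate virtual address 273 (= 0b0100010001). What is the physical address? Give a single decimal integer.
vaddr = 273 = 0b0100010001
Split: l1_idx=2, l2_idx=0, offset=17
L1[2] = 0
L2[0][0] = 92
paddr = 92 * 32 + 17 = 2961

Answer: 2961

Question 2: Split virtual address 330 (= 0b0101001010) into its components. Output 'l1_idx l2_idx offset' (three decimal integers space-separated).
vaddr = 330 = 0b0101001010
  top 3 bits -> l1_idx = 2
  next 2 bits -> l2_idx = 2
  bottom 5 bits -> offset = 10

Answer: 2 2 10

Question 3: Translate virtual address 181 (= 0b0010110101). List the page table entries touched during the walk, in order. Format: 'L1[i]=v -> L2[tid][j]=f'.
Answer: L1[1]=1 -> L2[1][1]=55

Derivation:
vaddr = 181 = 0b0010110101
Split: l1_idx=1, l2_idx=1, offset=21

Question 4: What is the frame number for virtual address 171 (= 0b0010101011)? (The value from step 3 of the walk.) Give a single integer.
vaddr = 171: l1_idx=1, l2_idx=1
L1[1] = 1; L2[1][1] = 55

Answer: 55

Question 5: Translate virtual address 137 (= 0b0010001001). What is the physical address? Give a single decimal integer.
Answer: 1417

Derivation:
vaddr = 137 = 0b0010001001
Split: l1_idx=1, l2_idx=0, offset=9
L1[1] = 1
L2[1][0] = 44
paddr = 44 * 32 + 9 = 1417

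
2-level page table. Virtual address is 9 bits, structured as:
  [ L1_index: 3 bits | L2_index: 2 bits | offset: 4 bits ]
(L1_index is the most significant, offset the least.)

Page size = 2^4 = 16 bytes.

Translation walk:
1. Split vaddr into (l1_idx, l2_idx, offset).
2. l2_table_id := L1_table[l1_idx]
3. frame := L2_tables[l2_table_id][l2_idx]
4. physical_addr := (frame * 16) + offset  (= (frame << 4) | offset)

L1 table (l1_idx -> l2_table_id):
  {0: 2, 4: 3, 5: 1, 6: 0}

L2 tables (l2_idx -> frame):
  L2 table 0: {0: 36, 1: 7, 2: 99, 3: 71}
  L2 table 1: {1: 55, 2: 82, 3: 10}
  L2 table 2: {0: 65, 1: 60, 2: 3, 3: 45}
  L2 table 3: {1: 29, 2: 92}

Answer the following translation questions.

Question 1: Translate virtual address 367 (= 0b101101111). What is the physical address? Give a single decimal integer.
vaddr = 367 = 0b101101111
Split: l1_idx=5, l2_idx=2, offset=15
L1[5] = 1
L2[1][2] = 82
paddr = 82 * 16 + 15 = 1327

Answer: 1327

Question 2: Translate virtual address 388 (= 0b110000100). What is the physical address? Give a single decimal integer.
Answer: 580

Derivation:
vaddr = 388 = 0b110000100
Split: l1_idx=6, l2_idx=0, offset=4
L1[6] = 0
L2[0][0] = 36
paddr = 36 * 16 + 4 = 580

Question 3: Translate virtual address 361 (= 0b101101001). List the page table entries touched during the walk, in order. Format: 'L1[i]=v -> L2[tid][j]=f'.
vaddr = 361 = 0b101101001
Split: l1_idx=5, l2_idx=2, offset=9

Answer: L1[5]=1 -> L2[1][2]=82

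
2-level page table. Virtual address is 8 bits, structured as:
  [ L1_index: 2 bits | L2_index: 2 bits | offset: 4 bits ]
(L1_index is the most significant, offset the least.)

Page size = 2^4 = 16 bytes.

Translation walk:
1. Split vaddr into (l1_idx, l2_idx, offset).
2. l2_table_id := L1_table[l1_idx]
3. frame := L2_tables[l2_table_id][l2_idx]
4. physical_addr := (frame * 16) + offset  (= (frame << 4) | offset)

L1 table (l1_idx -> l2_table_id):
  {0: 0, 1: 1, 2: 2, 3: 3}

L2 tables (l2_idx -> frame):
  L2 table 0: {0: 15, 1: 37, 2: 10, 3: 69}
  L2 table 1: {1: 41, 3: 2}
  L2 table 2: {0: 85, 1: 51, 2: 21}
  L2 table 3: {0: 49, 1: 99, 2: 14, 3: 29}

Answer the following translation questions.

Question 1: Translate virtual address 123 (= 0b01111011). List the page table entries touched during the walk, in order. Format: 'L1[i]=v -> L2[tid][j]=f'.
vaddr = 123 = 0b01111011
Split: l1_idx=1, l2_idx=3, offset=11

Answer: L1[1]=1 -> L2[1][3]=2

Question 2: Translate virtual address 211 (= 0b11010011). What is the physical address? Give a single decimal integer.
vaddr = 211 = 0b11010011
Split: l1_idx=3, l2_idx=1, offset=3
L1[3] = 3
L2[3][1] = 99
paddr = 99 * 16 + 3 = 1587

Answer: 1587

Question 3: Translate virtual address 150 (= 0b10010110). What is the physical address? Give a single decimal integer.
vaddr = 150 = 0b10010110
Split: l1_idx=2, l2_idx=1, offset=6
L1[2] = 2
L2[2][1] = 51
paddr = 51 * 16 + 6 = 822

Answer: 822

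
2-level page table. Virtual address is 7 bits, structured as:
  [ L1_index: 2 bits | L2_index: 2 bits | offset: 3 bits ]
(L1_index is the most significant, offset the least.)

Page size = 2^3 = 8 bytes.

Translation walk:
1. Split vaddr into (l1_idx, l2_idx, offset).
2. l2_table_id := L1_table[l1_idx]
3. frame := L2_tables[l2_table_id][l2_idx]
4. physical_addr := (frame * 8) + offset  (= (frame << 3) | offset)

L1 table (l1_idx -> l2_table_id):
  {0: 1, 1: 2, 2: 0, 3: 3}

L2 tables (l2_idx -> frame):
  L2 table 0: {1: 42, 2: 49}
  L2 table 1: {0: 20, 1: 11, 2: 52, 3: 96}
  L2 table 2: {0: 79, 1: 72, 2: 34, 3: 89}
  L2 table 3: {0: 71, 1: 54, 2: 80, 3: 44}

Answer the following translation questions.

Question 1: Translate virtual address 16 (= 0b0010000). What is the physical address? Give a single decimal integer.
Answer: 416

Derivation:
vaddr = 16 = 0b0010000
Split: l1_idx=0, l2_idx=2, offset=0
L1[0] = 1
L2[1][2] = 52
paddr = 52 * 8 + 0 = 416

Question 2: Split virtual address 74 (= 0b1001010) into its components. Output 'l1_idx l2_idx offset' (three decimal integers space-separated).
vaddr = 74 = 0b1001010
  top 2 bits -> l1_idx = 2
  next 2 bits -> l2_idx = 1
  bottom 3 bits -> offset = 2

Answer: 2 1 2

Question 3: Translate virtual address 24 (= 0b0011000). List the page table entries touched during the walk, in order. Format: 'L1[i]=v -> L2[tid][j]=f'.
vaddr = 24 = 0b0011000
Split: l1_idx=0, l2_idx=3, offset=0

Answer: L1[0]=1 -> L2[1][3]=96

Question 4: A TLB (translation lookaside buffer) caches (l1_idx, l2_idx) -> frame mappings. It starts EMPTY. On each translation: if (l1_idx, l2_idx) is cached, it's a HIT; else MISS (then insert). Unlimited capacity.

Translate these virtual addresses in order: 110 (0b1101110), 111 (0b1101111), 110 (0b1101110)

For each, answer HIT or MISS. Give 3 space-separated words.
Answer: MISS HIT HIT

Derivation:
vaddr=110: (3,1) not in TLB -> MISS, insert
vaddr=111: (3,1) in TLB -> HIT
vaddr=110: (3,1) in TLB -> HIT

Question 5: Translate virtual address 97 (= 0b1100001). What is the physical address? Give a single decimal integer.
Answer: 569

Derivation:
vaddr = 97 = 0b1100001
Split: l1_idx=3, l2_idx=0, offset=1
L1[3] = 3
L2[3][0] = 71
paddr = 71 * 8 + 1 = 569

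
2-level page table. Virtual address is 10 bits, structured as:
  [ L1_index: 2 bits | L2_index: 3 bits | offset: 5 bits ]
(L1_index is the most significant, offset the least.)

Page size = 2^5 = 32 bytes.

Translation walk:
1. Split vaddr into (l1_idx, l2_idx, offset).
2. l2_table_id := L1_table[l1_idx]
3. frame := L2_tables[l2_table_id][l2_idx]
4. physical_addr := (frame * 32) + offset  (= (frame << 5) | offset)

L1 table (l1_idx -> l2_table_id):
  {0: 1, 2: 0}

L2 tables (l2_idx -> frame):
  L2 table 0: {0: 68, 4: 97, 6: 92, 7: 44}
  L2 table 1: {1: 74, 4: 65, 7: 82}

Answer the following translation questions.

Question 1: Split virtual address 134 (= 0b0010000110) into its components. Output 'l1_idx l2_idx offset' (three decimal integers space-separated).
Answer: 0 4 6

Derivation:
vaddr = 134 = 0b0010000110
  top 2 bits -> l1_idx = 0
  next 3 bits -> l2_idx = 4
  bottom 5 bits -> offset = 6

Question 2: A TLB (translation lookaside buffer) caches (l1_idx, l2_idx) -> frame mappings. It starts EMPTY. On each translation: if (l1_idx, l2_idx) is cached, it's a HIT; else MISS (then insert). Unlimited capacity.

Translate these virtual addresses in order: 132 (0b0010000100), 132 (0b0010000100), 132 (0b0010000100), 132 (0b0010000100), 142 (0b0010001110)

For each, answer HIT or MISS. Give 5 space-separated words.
Answer: MISS HIT HIT HIT HIT

Derivation:
vaddr=132: (0,4) not in TLB -> MISS, insert
vaddr=132: (0,4) in TLB -> HIT
vaddr=132: (0,4) in TLB -> HIT
vaddr=132: (0,4) in TLB -> HIT
vaddr=142: (0,4) in TLB -> HIT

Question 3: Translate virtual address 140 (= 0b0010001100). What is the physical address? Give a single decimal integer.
vaddr = 140 = 0b0010001100
Split: l1_idx=0, l2_idx=4, offset=12
L1[0] = 1
L2[1][4] = 65
paddr = 65 * 32 + 12 = 2092

Answer: 2092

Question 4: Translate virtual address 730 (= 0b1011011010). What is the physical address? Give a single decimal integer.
Answer: 2970

Derivation:
vaddr = 730 = 0b1011011010
Split: l1_idx=2, l2_idx=6, offset=26
L1[2] = 0
L2[0][6] = 92
paddr = 92 * 32 + 26 = 2970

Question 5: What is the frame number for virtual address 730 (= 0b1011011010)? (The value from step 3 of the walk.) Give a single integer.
Answer: 92

Derivation:
vaddr = 730: l1_idx=2, l2_idx=6
L1[2] = 0; L2[0][6] = 92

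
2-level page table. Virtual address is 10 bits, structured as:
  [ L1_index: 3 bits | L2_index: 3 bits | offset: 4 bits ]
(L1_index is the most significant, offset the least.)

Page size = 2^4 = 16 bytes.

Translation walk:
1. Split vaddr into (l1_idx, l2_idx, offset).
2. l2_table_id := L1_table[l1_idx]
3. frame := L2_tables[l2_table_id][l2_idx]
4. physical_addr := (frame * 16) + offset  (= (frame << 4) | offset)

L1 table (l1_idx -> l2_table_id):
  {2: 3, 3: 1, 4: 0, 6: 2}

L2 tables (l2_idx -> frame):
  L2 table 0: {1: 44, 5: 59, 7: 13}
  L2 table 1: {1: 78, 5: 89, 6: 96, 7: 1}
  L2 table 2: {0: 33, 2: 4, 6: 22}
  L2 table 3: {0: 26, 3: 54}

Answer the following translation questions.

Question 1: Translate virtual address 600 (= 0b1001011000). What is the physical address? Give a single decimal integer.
vaddr = 600 = 0b1001011000
Split: l1_idx=4, l2_idx=5, offset=8
L1[4] = 0
L2[0][5] = 59
paddr = 59 * 16 + 8 = 952

Answer: 952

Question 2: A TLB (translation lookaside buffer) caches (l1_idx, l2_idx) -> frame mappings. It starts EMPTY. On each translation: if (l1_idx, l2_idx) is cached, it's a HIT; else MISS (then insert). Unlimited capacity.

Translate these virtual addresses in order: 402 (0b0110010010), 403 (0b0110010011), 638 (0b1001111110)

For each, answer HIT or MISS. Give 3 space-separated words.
vaddr=402: (3,1) not in TLB -> MISS, insert
vaddr=403: (3,1) in TLB -> HIT
vaddr=638: (4,7) not in TLB -> MISS, insert

Answer: MISS HIT MISS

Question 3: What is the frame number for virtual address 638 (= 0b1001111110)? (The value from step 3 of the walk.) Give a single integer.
Answer: 13

Derivation:
vaddr = 638: l1_idx=4, l2_idx=7
L1[4] = 0; L2[0][7] = 13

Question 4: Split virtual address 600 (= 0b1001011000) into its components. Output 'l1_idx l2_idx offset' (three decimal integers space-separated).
Answer: 4 5 8

Derivation:
vaddr = 600 = 0b1001011000
  top 3 bits -> l1_idx = 4
  next 3 bits -> l2_idx = 5
  bottom 4 bits -> offset = 8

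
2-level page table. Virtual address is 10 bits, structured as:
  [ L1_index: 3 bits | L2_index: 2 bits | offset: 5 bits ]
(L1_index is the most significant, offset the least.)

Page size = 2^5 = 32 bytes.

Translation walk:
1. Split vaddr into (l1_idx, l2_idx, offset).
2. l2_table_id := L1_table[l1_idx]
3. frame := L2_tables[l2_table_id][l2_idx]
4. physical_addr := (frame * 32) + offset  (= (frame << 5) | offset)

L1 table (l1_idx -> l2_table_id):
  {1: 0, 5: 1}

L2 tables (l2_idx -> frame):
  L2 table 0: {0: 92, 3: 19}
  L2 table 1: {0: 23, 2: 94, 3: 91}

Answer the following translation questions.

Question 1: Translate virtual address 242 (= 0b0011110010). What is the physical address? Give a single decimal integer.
vaddr = 242 = 0b0011110010
Split: l1_idx=1, l2_idx=3, offset=18
L1[1] = 0
L2[0][3] = 19
paddr = 19 * 32 + 18 = 626

Answer: 626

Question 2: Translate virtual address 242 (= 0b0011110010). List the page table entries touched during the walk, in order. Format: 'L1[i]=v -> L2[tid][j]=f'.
Answer: L1[1]=0 -> L2[0][3]=19

Derivation:
vaddr = 242 = 0b0011110010
Split: l1_idx=1, l2_idx=3, offset=18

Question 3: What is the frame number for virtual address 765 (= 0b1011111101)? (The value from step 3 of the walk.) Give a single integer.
vaddr = 765: l1_idx=5, l2_idx=3
L1[5] = 1; L2[1][3] = 91

Answer: 91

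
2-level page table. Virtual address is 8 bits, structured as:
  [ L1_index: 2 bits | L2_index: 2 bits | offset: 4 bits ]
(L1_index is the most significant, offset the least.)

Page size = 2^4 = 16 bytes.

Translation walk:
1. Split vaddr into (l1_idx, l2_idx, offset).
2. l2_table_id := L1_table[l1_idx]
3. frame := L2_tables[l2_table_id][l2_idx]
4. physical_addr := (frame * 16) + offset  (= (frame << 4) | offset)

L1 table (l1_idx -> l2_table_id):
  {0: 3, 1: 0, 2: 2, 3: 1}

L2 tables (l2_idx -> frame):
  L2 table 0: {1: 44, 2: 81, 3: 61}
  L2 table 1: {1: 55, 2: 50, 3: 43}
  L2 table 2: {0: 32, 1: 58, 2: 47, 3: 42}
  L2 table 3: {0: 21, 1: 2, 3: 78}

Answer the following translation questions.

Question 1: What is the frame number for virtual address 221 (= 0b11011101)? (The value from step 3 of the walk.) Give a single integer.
Answer: 55

Derivation:
vaddr = 221: l1_idx=3, l2_idx=1
L1[3] = 1; L2[1][1] = 55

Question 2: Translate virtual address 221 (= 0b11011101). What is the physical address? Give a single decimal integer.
Answer: 893

Derivation:
vaddr = 221 = 0b11011101
Split: l1_idx=3, l2_idx=1, offset=13
L1[3] = 1
L2[1][1] = 55
paddr = 55 * 16 + 13 = 893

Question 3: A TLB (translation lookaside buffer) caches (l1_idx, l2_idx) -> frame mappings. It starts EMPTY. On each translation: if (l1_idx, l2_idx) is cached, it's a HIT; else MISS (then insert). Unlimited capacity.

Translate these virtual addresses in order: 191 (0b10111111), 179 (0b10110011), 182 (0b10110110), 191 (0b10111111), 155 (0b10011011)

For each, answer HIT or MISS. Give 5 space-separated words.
Answer: MISS HIT HIT HIT MISS

Derivation:
vaddr=191: (2,3) not in TLB -> MISS, insert
vaddr=179: (2,3) in TLB -> HIT
vaddr=182: (2,3) in TLB -> HIT
vaddr=191: (2,3) in TLB -> HIT
vaddr=155: (2,1) not in TLB -> MISS, insert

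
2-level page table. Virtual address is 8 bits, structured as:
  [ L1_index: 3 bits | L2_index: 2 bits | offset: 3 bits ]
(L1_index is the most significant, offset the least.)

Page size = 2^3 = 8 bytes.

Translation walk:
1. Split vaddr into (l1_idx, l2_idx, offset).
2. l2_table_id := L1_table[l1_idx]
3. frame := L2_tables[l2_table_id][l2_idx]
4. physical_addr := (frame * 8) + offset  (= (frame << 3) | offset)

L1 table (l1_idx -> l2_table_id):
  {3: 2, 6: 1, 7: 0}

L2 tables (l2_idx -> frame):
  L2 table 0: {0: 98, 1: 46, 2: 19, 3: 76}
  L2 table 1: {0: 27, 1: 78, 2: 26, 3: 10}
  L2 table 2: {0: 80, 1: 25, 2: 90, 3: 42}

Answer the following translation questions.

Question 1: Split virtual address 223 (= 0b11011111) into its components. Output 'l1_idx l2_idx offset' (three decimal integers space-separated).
vaddr = 223 = 0b11011111
  top 3 bits -> l1_idx = 6
  next 2 bits -> l2_idx = 3
  bottom 3 bits -> offset = 7

Answer: 6 3 7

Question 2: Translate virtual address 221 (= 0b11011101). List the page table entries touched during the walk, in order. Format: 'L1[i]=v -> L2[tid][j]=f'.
vaddr = 221 = 0b11011101
Split: l1_idx=6, l2_idx=3, offset=5

Answer: L1[6]=1 -> L2[1][3]=10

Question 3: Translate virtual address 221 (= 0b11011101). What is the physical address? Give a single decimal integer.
Answer: 85

Derivation:
vaddr = 221 = 0b11011101
Split: l1_idx=6, l2_idx=3, offset=5
L1[6] = 1
L2[1][3] = 10
paddr = 10 * 8 + 5 = 85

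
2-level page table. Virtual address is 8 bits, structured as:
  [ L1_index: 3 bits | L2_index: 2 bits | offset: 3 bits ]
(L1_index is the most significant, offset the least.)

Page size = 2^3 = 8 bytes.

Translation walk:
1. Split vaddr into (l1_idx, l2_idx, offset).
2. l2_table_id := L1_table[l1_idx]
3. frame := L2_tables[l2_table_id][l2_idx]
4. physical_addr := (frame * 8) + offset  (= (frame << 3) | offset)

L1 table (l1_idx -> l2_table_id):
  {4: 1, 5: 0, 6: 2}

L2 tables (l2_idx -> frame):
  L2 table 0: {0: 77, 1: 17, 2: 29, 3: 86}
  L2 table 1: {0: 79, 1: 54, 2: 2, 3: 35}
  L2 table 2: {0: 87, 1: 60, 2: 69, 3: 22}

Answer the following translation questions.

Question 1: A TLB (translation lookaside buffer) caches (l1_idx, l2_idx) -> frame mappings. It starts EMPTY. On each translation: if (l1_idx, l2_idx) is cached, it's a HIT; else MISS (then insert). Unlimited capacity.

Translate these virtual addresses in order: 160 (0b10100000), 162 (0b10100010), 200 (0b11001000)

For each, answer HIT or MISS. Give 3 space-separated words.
vaddr=160: (5,0) not in TLB -> MISS, insert
vaddr=162: (5,0) in TLB -> HIT
vaddr=200: (6,1) not in TLB -> MISS, insert

Answer: MISS HIT MISS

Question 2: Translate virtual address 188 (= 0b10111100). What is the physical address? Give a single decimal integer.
Answer: 692

Derivation:
vaddr = 188 = 0b10111100
Split: l1_idx=5, l2_idx=3, offset=4
L1[5] = 0
L2[0][3] = 86
paddr = 86 * 8 + 4 = 692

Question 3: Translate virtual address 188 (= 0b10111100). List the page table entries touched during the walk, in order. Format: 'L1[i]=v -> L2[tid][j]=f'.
vaddr = 188 = 0b10111100
Split: l1_idx=5, l2_idx=3, offset=4

Answer: L1[5]=0 -> L2[0][3]=86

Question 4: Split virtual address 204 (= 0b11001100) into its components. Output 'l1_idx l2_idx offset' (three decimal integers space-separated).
vaddr = 204 = 0b11001100
  top 3 bits -> l1_idx = 6
  next 2 bits -> l2_idx = 1
  bottom 3 bits -> offset = 4

Answer: 6 1 4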